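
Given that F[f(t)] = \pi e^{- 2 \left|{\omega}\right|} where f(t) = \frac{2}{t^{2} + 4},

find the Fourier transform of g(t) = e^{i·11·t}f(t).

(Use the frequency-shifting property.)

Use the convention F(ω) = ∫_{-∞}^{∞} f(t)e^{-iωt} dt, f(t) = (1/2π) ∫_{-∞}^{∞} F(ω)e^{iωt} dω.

F[g](ω) = \pi e^{- 2 \left|{\omega - 11}\right|}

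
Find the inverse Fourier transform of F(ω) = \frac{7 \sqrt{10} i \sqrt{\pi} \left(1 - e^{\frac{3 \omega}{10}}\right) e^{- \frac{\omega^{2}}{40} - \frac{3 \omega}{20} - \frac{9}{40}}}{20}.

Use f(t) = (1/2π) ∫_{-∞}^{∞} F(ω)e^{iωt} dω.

f(t) = 7 e^{- 10 t^{2}} \sin{\left(3 t \right)}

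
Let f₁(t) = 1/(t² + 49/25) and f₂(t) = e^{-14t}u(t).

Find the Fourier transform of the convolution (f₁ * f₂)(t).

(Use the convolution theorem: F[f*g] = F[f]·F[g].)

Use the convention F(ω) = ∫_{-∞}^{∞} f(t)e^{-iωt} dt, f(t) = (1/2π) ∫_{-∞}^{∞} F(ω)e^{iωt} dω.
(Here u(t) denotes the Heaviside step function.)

F[f₁*f₂](ω) = \frac{5 \pi e^{- \frac{7 \left|{\omega}\right|}{5}}}{7 \left(i \omega + 14\right)}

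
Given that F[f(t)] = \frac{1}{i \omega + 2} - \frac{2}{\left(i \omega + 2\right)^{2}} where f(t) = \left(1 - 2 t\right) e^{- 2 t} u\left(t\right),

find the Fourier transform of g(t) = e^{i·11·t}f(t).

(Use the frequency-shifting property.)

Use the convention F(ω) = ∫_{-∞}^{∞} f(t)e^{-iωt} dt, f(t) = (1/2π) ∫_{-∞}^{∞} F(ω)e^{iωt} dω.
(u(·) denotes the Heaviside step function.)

F[g](ω) = \frac{i \left(11 - \omega\right)}{\omega^{2} - 2 \omega \left(11 + 2 i\right) + 117 + 44 i}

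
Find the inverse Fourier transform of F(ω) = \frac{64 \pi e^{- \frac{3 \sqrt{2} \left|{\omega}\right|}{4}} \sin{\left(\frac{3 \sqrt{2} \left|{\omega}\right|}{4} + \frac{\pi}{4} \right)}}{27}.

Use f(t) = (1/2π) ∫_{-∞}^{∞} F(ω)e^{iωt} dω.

f(t) = \frac{8}{t^{4} + \frac{81}{16}}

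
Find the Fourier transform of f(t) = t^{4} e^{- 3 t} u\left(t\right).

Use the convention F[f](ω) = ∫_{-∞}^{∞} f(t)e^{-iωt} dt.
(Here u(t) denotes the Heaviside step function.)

F(ω) = \frac{24}{\left(i \omega + 3\right)^{5}}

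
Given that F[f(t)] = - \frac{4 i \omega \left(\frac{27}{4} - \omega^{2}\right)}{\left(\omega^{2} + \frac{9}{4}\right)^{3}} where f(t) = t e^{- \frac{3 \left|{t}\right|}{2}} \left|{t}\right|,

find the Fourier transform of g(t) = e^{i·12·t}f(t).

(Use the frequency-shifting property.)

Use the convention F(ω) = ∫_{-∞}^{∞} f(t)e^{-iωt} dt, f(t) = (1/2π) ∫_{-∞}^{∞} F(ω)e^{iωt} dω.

F[g](ω) = \frac{64 i \left(\omega - 12\right) \left(4 \left(\omega - 12\right)^{2} - 27\right)}{\left(4 \left(\omega - 12\right)^{2} + 9\right)^{3}}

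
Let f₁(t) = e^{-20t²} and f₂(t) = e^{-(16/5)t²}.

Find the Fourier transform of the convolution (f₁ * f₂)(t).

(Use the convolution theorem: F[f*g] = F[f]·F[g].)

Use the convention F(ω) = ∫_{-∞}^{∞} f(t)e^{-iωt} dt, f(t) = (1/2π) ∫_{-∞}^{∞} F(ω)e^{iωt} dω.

F[f₁*f₂](ω) = \frac{\pi e^{- \frac{29 \omega^{2}}{320}}}{8}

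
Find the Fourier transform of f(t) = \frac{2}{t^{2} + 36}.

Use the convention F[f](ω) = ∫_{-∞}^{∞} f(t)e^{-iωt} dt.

F(ω) = \frac{\pi e^{- 6 \left|{\omega}\right|}}{3}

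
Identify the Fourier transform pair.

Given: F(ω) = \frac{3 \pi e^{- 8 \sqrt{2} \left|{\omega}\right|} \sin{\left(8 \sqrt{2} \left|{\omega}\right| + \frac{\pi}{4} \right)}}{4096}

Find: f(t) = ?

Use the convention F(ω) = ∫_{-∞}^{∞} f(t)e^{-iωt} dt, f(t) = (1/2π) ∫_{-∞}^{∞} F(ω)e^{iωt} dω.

f(t) = \frac{3}{t^{4} + 65536}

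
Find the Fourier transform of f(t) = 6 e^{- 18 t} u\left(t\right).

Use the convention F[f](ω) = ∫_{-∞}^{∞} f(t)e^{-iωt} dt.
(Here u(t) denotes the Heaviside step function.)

F(ω) = \frac{6}{i \omega + 18}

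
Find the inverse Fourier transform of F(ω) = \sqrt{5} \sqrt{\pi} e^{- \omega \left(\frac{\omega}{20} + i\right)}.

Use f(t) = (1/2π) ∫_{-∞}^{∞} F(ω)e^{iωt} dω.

f(t) = 5 e^{- 5 \left(t - 1\right)^{2}}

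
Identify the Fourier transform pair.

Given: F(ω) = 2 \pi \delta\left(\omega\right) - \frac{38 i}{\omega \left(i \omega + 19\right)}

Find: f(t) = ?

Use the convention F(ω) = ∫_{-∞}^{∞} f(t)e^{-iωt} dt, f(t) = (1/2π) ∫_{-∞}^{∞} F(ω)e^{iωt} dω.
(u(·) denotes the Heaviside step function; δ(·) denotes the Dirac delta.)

f(t) = 2 \left(1 - e^{- 19 t}\right) u\left(t\right)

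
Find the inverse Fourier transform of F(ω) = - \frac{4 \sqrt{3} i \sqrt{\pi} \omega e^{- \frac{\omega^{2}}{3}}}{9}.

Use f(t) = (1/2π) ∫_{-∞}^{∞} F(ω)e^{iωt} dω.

f(t) = t e^{- \frac{3 t^{2}}{4}}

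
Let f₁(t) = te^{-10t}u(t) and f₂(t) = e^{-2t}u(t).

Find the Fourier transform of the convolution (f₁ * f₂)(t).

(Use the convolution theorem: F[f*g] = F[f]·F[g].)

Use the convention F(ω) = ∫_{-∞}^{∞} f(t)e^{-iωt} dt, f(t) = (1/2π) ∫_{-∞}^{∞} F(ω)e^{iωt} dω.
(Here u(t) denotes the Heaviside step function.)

F[f₁*f₂](ω) = \frac{1}{\left(i \omega + 2\right) \left(i \omega + 10\right)^{2}}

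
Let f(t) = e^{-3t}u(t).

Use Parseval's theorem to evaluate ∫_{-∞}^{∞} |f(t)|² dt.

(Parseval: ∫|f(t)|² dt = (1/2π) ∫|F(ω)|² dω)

∫|f(t)|² dt = \frac{1}{6}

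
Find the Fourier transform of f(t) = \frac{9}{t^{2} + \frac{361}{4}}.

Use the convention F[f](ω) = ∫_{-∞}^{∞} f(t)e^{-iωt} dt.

F(ω) = \frac{18 \pi e^{- \frac{19 \left|{\omega}\right|}{2}}}{19}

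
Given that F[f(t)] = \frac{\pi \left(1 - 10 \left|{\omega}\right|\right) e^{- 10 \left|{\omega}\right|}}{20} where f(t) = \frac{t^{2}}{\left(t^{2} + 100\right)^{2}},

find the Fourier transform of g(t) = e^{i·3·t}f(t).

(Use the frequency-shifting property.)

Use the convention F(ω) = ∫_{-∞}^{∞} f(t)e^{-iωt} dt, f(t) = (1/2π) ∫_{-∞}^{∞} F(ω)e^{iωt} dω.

F[g](ω) = \frac{\pi \left(1 - 10 \left|{\omega - 3}\right|\right) e^{- 10 \left|{\omega - 3}\right|}}{20}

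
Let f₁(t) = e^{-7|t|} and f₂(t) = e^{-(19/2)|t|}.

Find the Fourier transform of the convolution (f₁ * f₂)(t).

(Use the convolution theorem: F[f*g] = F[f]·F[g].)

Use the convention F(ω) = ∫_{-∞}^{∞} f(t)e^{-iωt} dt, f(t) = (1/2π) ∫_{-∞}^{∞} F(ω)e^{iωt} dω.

F[f₁*f₂](ω) = \frac{1064}{\left(\omega^{2} + 49\right) \left(4 \omega^{2} + 361\right)}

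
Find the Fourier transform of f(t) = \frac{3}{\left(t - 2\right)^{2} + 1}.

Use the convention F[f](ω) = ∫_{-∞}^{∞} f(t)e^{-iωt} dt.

F(ω) = 3 \pi e^{- 2 i \omega - \left|{\omega}\right|}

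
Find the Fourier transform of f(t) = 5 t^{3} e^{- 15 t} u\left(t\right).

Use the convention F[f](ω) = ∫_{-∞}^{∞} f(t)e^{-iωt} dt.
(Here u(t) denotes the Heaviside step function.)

F(ω) = \frac{30}{\left(i \omega + 15\right)^{4}}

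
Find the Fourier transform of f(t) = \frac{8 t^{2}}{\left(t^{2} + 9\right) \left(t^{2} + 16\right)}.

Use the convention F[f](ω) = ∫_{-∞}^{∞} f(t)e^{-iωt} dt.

F(ω) = \frac{8 \pi \left(4 - 3 e^{\left|{\omega}\right|}\right) e^{- 4 \left|{\omega}\right|}}{7}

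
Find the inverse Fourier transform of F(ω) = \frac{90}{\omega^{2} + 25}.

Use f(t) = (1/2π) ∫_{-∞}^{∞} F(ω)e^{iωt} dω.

f(t) = 9 e^{- 5 \left|{t}\right|}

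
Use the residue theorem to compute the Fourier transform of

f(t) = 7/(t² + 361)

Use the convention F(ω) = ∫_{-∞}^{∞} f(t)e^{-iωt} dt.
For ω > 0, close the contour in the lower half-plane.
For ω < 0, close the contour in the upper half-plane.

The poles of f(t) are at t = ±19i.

Let g(z) = f(z)e^{-iωz}; for large |z| the factor e^{-iωz} decays in the lower half-plane when ω > 0 and in the upper half-plane when ω < 0.

Case ω > 0 (lower half-plane, clockwise contour ⇒ F(ω) = -2πi·ΣRes):
  Res_{z = - 19 i} g(z) = \frac{7 i e^{- 19 \omega}}{38}
  F(ω) = -2πi·ΣRes = \frac{7 \pi e^{- 19 \omega}}{19}

Case ω < 0 (upper half-plane, counterclockwise contour ⇒ F(ω) = +2πi·ΣRes):
  Res_{z = 19 i} g(z) = - \frac{7 i e^{19 \omega}}{38}
  F(ω) = 2πi·ΣRes = \frac{7 \pi e^{19 \omega}}{19}

Both cases combine into a single formula in |ω|:

F(ω) = \frac{7 \pi e^{- 19 \left|{\omega}\right|}}{19}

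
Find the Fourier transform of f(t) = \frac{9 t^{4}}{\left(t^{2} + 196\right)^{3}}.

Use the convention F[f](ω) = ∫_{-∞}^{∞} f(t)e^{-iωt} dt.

F(ω) = \frac{9 \pi \left(196 \omega^{2} - 70 \left|{\omega}\right| + 3\right) e^{- 14 \left|{\omega}\right|}}{112}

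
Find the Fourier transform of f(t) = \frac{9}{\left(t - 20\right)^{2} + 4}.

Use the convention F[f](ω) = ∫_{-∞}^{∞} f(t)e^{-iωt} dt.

F(ω) = \frac{9 \pi e^{- 20 i \omega - 2 \left|{\omega}\right|}}{2}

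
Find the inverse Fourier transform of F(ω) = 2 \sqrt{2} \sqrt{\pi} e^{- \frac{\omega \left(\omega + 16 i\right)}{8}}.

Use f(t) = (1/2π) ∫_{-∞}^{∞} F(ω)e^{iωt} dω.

f(t) = 4 e^{- 2 \left(t - 2\right)^{2}}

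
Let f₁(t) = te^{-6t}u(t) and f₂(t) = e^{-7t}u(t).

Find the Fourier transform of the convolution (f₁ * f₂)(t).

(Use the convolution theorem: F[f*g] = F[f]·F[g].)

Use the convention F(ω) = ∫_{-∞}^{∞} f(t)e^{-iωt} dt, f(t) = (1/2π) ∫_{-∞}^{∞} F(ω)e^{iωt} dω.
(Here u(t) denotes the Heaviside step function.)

F[f₁*f₂](ω) = \frac{1}{\left(i \omega + 6\right)^{2} \left(i \omega + 7\right)}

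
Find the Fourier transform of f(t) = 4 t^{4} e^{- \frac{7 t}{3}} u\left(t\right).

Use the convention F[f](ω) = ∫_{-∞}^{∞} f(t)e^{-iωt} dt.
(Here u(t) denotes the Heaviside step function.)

F(ω) = \frac{23328}{\left(3 i \omega + 7\right)^{5}}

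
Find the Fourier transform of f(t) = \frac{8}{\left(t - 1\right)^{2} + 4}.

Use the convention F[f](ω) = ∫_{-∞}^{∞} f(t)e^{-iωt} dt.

F(ω) = 4 \pi e^{- i \omega - 2 \left|{\omega}\right|}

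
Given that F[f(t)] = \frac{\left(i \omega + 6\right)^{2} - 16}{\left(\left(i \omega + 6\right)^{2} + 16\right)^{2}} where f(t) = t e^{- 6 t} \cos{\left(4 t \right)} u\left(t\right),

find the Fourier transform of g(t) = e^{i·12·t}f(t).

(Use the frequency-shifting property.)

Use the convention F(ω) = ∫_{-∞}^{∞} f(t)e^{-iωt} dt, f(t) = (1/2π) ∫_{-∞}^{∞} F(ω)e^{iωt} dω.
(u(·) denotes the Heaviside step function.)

F[g](ω) = \frac{\left(i \left(\omega - 12\right) + 6\right)^{2} - 16}{\left(\left(i \left(\omega - 12\right) + 6\right)^{2} + 16\right)^{2}}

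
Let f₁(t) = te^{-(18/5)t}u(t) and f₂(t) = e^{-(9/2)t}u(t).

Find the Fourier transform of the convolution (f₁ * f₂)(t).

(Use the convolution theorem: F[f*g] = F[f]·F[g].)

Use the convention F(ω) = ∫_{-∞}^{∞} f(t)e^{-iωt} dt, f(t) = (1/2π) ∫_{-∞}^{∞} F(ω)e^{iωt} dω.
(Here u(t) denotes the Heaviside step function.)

F[f₁*f₂](ω) = \frac{50}{\left(2 i \omega + 9\right) \left(5 i \omega + 18\right)^{2}}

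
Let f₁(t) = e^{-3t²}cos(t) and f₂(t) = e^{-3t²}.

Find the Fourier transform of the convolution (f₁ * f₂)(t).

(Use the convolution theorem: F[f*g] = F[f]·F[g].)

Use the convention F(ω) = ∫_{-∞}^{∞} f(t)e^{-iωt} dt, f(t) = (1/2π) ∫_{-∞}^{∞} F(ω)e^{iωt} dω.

F[f₁*f₂](ω) = \frac{\pi \left(e^{\frac{\omega}{3}} + 1\right) e^{- \frac{\omega^{2}}{6} - \frac{\omega}{6} - \frac{1}{12}}}{6}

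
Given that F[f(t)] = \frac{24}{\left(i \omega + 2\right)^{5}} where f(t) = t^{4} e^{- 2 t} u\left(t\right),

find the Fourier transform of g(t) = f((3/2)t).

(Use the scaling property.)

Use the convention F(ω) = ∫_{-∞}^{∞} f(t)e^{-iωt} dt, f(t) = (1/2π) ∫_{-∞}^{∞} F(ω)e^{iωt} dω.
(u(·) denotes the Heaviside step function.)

F[g](ω) = \frac{243}{2 \left(i \omega + 3\right)^{5}}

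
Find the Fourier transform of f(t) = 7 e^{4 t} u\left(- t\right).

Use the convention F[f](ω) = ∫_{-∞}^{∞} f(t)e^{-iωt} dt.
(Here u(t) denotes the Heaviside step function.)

F(ω) = - \frac{7}{i \omega - 4}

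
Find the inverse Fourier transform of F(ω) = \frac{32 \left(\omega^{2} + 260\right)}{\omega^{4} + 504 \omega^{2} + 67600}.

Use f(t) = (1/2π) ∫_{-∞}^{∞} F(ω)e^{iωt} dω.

f(t) = e^{- 16 \left|{t}\right|} \cos{\left(2 \left|{t}\right| \right)}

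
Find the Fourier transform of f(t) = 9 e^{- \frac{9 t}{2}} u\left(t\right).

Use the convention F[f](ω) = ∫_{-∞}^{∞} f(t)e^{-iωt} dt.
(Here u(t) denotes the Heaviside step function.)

F(ω) = \frac{18}{2 i \omega + 9}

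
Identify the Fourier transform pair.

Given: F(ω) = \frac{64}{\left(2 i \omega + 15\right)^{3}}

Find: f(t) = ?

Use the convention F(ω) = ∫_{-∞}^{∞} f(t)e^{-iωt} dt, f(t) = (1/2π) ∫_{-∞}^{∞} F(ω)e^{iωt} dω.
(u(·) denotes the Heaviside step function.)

f(t) = 4 t^{2} e^{- \frac{15 t}{2}} u\left(t\right)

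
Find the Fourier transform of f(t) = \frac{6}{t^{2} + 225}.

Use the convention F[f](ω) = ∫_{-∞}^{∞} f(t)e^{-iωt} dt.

F(ω) = \frac{2 \pi e^{- 15 \left|{\omega}\right|}}{5}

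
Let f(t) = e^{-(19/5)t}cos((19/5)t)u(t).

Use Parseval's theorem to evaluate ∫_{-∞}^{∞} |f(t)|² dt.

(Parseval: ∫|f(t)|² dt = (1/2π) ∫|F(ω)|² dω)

∫|f(t)|² dt = \frac{15}{152}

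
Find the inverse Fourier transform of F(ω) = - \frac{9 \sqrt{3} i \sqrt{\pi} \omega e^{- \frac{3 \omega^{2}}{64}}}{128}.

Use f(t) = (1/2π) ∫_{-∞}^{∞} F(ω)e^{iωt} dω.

f(t) = 3 t e^{- \frac{16 t^{2}}{3}}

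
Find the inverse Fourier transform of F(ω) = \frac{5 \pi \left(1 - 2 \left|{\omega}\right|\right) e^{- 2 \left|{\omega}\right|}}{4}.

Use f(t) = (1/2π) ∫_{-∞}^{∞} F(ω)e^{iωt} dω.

f(t) = \frac{5 t^{2}}{\left(t^{2} + 4\right)^{2}}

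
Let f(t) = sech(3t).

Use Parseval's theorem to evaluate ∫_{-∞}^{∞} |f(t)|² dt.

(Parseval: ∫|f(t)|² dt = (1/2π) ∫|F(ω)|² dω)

∫|f(t)|² dt = \frac{2}{3}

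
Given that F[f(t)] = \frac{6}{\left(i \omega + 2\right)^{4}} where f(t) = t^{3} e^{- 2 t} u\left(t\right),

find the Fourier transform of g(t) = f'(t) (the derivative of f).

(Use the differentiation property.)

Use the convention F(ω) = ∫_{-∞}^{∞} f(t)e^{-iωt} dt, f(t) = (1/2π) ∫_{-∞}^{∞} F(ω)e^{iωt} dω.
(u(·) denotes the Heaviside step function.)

F[g](ω) = \frac{6 i \omega}{\left(i \omega + 2\right)^{4}}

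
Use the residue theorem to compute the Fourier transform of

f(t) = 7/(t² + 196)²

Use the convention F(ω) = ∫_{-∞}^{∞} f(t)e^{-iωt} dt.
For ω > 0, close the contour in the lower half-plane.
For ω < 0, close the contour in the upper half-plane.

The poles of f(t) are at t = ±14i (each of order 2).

Let g(z) = f(z)e^{-iωz}; for large |z| the factor e^{-iωz} decays in the lower half-plane when ω > 0 and in the upper half-plane when ω < 0.

Case ω > 0 (lower half-plane, clockwise contour ⇒ F(ω) = -2πi·ΣRes):
  Res_{z = - 14 i} g(z) = \frac{i \left(14 \omega + 1\right) e^{- 14 \omega}}{1568} (pole of order 2)
  F(ω) = -2πi·ΣRes = \frac{\pi \left(14 \omega + 1\right) e^{- 14 \omega}}{784}

Case ω < 0 (upper half-plane, counterclockwise contour ⇒ F(ω) = +2πi·ΣRes):
  Res_{z = 14 i} g(z) = \frac{i \left(14 \omega - 1\right) e^{14 \omega}}{1568} (pole of order 2)
  F(ω) = 2πi·ΣRes = \frac{\pi \left(1 - 14 \omega\right) e^{14 \omega}}{784}

Both cases combine into a single formula in |ω|:

F(ω) = \frac{\pi \left(14 \left|{\omega}\right| + 1\right) e^{- 14 \left|{\omega}\right|}}{784}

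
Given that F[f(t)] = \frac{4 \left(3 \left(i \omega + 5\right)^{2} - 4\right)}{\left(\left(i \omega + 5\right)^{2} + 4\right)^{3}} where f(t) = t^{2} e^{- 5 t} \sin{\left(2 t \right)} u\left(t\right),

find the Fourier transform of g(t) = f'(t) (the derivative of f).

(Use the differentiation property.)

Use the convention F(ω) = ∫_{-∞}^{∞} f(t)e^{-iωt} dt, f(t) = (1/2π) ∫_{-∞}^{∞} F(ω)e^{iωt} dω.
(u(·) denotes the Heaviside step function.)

F[g](ω) = \frac{4 i \omega \left(3 \left(i \omega + 5\right)^{2} - 4\right)}{\left(\left(i \omega + 5\right)^{2} + 4\right)^{3}}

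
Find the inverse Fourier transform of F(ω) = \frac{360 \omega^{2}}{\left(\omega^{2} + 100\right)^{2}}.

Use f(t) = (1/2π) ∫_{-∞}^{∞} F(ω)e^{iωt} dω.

f(t) = 9 \left(1 - 10 \left|{t}\right|\right) e^{- 10 \left|{t}\right|}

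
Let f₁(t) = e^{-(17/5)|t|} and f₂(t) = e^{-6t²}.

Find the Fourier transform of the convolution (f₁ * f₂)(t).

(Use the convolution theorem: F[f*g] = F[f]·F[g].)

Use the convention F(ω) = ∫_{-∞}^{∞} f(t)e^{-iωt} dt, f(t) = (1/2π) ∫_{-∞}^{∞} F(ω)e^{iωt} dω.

F[f₁*f₂](ω) = \frac{85 \sqrt{6} \sqrt{\pi} e^{- \frac{\omega^{2}}{24}}}{3 \left(25 \omega^{2} + 289\right)}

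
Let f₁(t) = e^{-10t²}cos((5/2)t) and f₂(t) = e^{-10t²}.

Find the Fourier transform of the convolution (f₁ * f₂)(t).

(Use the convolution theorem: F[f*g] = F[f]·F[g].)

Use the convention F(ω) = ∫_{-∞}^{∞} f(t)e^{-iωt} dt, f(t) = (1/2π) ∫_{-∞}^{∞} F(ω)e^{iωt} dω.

F[f₁*f₂](ω) = \frac{\pi \left(e^{\frac{\omega}{4}} + 1\right) e^{- \frac{\omega^{2}}{20} - \frac{\omega}{8} - \frac{5}{32}}}{20}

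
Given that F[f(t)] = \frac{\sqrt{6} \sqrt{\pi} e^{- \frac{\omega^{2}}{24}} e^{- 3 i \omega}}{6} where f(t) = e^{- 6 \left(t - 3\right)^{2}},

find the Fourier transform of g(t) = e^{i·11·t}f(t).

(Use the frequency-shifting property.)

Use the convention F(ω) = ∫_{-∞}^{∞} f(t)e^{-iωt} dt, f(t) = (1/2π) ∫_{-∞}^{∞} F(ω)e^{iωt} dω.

F[g](ω) = \frac{\sqrt{6} \sqrt{\pi} e^{- \frac{\left(\omega - 11\right) \left(\omega - 11 + 72 i\right)}{24}}}{6}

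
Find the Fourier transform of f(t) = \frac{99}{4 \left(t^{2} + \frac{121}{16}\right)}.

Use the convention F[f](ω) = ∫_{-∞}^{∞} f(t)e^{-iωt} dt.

F(ω) = 9 \pi e^{- \frac{11 \left|{\omega}\right|}{4}}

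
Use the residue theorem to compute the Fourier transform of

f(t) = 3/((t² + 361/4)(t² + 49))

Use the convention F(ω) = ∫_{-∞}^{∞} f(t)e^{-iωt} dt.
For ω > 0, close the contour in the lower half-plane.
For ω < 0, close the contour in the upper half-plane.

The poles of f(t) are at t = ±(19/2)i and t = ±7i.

Let g(z) = f(z)e^{-iωz}; for large |z| the factor e^{-iωz} decays in the lower half-plane when ω > 0 and in the upper half-plane when ω < 0.

Case ω > 0 (lower half-plane, clockwise contour ⇒ F(ω) = -2πi·ΣRes):
  Res_{z = - \frac{19 i}{2}} g(z) = - \frac{4 i e^{- \frac{19 \omega}{2}}}{1045}
  Res_{z = - 7 i} g(z) = \frac{2 i e^{- 7 \omega}}{385}
  F(ω) = -2πi·ΣRes = \frac{4 \pi e^{- 7 \omega}}{385} - \frac{8 \pi e^{- \frac{19 \omega}{2}}}{1045}

Case ω < 0 (upper half-plane, counterclockwise contour ⇒ F(ω) = +2πi·ΣRes):
  Res_{z = \frac{19 i}{2}} g(z) = \frac{4 i e^{\frac{19 \omega}{2}}}{1045}
  Res_{z = 7 i} g(z) = - \frac{2 i e^{7 \omega}}{385}
  F(ω) = 2πi·ΣRes = \frac{4 \pi \left(- 14 e^{\frac{19 \omega}{2}} + 19 e^{7 \omega}\right)}{7315}

Both cases combine into a single formula in |ω|:

F(ω) = \frac{4 \pi e^{- 7 \left|{\omega}\right|}}{385} - \frac{8 \pi e^{- \frac{19 \left|{\omega}\right|}{2}}}{1045}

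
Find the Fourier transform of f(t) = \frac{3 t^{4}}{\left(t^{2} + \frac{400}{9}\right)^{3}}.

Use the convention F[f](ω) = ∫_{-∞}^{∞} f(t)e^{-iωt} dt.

F(ω) = \frac{\pi \left(400 \omega^{2} - 300 \left|{\omega}\right| + 27\right) e^{- \frac{20 \left|{\omega}\right|}{3}}}{160}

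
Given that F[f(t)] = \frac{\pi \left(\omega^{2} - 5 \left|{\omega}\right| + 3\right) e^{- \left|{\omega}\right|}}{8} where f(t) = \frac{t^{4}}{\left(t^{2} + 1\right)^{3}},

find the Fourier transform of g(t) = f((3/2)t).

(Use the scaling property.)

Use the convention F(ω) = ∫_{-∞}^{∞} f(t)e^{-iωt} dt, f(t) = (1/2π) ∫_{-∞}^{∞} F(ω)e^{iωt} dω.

F[g](ω) = \frac{\pi \left(4 \omega^{2} - 30 \left|{\omega}\right| + 27\right) e^{- \frac{2 \left|{\omega}\right|}{3}}}{108}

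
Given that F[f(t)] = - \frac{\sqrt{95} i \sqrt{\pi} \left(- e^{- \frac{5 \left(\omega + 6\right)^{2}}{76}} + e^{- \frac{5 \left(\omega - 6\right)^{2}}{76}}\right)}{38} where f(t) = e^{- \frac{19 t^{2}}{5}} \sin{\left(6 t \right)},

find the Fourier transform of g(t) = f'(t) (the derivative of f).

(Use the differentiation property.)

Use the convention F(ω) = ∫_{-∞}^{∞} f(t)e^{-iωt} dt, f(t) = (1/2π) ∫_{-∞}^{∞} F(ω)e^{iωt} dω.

F[g](ω) = \frac{\sqrt{95} \sqrt{\pi} \omega \left(e^{\frac{30 \omega}{19}} - 1\right) e^{- \frac{5 \omega^{2}}{76} - \frac{15 \omega}{19} - \frac{45}{19}}}{38}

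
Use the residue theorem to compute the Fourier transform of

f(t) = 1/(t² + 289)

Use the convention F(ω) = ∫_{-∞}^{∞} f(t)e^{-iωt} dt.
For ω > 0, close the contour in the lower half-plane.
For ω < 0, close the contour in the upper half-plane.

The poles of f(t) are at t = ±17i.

Let g(z) = f(z)e^{-iωz}; for large |z| the factor e^{-iωz} decays in the lower half-plane when ω > 0 and in the upper half-plane when ω < 0.

Case ω > 0 (lower half-plane, clockwise contour ⇒ F(ω) = -2πi·ΣRes):
  Res_{z = - 17 i} g(z) = \frac{i e^{- 17 \omega}}{34}
  F(ω) = -2πi·ΣRes = \frac{\pi e^{- 17 \omega}}{17}

Case ω < 0 (upper half-plane, counterclockwise contour ⇒ F(ω) = +2πi·ΣRes):
  Res_{z = 17 i} g(z) = - \frac{i e^{17 \omega}}{34}
  F(ω) = 2πi·ΣRes = \frac{\pi e^{17 \omega}}{17}

Both cases combine into a single formula in |ω|:

F(ω) = \frac{\pi e^{- 17 \left|{\omega}\right|}}{17}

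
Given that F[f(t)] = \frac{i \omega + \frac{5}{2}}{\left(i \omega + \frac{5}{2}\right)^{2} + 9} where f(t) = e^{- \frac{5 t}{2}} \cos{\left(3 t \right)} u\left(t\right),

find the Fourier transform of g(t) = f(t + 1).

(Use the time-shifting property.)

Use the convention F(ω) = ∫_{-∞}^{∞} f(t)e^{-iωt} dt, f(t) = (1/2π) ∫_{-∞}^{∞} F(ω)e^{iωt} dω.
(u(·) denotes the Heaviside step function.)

F[g](ω) = \frac{\left(4 i \omega + 10\right) e^{i \omega}}{\left(2 i \omega + 5\right)^{2} + 36}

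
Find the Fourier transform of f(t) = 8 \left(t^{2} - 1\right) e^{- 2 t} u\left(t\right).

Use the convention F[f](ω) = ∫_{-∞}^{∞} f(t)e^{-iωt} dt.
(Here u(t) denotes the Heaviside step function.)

F(ω) = \frac{8 \left(2 i \omega - \left(i \omega + 2\right)^{3} + 4\right)}{\left(i \omega + 2\right)^{4}}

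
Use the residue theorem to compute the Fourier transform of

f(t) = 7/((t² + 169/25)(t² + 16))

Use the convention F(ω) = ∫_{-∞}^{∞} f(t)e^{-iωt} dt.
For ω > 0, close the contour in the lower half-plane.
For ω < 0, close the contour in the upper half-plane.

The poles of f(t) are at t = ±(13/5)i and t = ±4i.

Let g(z) = f(z)e^{-iωz}; for large |z| the factor e^{-iωz} decays in the lower half-plane when ω > 0 and in the upper half-plane when ω < 0.

Case ω > 0 (lower half-plane, clockwise contour ⇒ F(ω) = -2πi·ΣRes):
  Res_{z = - \frac{13 i}{5}} g(z) = \frac{125 i e^{- \frac{13 \omega}{5}}}{858}
  Res_{z = - 4 i} g(z) = - \frac{25 i e^{- 4 \omega}}{264}
  F(ω) = -2πi·ΣRes = - \frac{25 \pi e^{- 4 \omega}}{132} + \frac{125 \pi e^{- \frac{13 \omega}{5}}}{429}

Case ω < 0 (upper half-plane, counterclockwise contour ⇒ F(ω) = +2πi·ΣRes):
  Res_{z = \frac{13 i}{5}} g(z) = - \frac{125 i e^{\frac{13 \omega}{5}}}{858}
  Res_{z = 4 i} g(z) = \frac{25 i e^{4 \omega}}{264}
  F(ω) = 2πi·ΣRes = \frac{25 \pi \left(20 e^{\frac{13 \omega}{5}} - 13 e^{4 \omega}\right)}{1716}

Both cases combine into a single formula in |ω|:

F(ω) = - \frac{25 \pi e^{- 4 \left|{\omega}\right|}}{132} + \frac{125 \pi e^{- \frac{13 \left|{\omega}\right|}{5}}}{429}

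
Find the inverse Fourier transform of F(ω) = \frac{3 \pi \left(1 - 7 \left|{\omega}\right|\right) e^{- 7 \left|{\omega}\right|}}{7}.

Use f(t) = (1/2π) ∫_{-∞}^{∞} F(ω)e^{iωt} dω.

f(t) = \frac{6 t^{2}}{\left(t^{2} + 49\right)^{2}}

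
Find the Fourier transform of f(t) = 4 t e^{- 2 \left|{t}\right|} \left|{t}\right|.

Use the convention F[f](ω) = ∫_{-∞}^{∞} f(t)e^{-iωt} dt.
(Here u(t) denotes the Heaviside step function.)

F(ω) = \frac{16 i \omega \left(\omega^{2} - 12\right)}{\left(\omega^{2} + 4\right)^{3}}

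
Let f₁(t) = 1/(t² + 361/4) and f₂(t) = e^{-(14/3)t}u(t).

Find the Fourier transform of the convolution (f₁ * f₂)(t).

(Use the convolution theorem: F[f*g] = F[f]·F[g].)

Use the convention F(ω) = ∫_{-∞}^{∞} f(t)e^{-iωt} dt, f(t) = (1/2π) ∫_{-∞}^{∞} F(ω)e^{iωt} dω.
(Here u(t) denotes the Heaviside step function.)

F[f₁*f₂](ω) = \frac{6 \pi e^{- \frac{19 \left|{\omega}\right|}{2}}}{19 \left(3 i \omega + 14\right)}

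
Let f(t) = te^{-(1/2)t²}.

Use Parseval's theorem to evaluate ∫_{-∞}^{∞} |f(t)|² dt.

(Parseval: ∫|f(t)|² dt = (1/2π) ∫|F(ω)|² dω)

∫|f(t)|² dt = \frac{\sqrt{\pi}}{2}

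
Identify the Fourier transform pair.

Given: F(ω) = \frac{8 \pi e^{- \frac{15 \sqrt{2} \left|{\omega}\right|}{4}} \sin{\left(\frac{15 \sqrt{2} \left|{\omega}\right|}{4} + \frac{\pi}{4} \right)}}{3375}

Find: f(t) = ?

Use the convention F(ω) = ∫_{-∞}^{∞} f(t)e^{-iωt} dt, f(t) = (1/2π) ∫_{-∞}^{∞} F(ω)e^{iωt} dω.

f(t) = \frac{1}{t^{4} + \frac{50625}{16}}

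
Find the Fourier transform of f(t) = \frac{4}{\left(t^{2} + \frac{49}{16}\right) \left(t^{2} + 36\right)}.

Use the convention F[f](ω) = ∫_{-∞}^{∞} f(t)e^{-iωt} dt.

F(ω) = - \frac{32 \pi e^{- 6 \left|{\omega}\right|}}{1581} + \frac{256 \pi e^{- \frac{7 \left|{\omega}\right|}{4}}}{3689}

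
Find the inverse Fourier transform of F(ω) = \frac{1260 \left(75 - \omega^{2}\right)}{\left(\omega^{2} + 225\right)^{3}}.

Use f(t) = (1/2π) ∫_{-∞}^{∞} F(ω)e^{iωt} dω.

f(t) = 7 t^{2} e^{- 15 \left|{t}\right|}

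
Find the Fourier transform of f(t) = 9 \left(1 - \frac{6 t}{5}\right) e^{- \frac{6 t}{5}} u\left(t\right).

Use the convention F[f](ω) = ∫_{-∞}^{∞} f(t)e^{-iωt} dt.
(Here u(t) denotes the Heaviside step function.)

F(ω) = \frac{225 i \omega}{- 25 \omega^{2} + 60 i \omega + 36}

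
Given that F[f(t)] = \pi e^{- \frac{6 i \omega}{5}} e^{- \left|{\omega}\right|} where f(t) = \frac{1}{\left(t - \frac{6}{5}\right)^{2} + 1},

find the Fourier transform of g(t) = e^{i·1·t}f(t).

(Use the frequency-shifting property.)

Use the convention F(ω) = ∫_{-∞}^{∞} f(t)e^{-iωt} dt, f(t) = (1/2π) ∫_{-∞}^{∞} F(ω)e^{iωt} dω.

F[g](ω) = \pi e^{- \frac{6 i \left(\omega - 1\right)}{5} - \left|{\omega - 1}\right|}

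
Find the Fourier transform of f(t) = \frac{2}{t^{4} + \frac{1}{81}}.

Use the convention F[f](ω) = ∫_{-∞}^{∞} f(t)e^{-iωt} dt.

F(ω) = 54 \pi e^{- \frac{\sqrt{2} \left|{\omega}\right|}{6}} \sin{\left(\frac{\sqrt{2} \left|{\omega}\right|}{6} + \frac{\pi}{4} \right)}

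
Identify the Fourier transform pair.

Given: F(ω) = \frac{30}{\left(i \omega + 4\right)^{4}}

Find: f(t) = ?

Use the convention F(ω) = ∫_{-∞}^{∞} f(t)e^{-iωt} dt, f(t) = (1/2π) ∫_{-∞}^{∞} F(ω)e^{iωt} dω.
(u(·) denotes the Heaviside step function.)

f(t) = 5 t^{3} e^{- 4 t} u\left(t\right)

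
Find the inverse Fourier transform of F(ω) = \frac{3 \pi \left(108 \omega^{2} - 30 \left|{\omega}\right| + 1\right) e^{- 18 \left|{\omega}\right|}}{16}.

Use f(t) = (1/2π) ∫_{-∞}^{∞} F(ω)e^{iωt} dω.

f(t) = \frac{9 t^{4}}{\left(t^{2} + 324\right)^{3}}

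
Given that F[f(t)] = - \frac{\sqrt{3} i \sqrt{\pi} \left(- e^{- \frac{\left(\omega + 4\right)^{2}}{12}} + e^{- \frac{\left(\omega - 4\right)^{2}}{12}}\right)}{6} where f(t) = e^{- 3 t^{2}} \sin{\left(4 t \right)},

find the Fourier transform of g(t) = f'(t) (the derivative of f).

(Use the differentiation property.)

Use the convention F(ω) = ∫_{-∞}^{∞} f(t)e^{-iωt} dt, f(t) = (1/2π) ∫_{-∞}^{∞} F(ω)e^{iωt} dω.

F[g](ω) = \frac{\sqrt{3} \sqrt{\pi} \omega \left(e^{\frac{4 \omega}{3}} - 1\right) e^{- \frac{\omega^{2}}{12} - \frac{2 \omega}{3} - \frac{4}{3}}}{6}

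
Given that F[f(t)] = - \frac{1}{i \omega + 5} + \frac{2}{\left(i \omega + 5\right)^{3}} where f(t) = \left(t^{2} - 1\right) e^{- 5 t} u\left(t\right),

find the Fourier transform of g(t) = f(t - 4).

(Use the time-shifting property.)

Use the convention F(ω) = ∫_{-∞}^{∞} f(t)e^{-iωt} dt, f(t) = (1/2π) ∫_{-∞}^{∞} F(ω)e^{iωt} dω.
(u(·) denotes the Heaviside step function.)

F[g](ω) = \frac{\left(2 i \omega - \left(i \omega + 5\right)^{3} + 10\right) e^{- 4 i \omega}}{\left(i \omega + 5\right)^{4}}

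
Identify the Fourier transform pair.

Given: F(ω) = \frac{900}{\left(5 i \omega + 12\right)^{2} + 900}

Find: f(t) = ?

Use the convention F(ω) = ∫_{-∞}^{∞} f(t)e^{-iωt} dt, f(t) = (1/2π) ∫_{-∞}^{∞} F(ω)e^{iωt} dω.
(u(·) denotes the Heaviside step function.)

f(t) = 6 e^{- \frac{12 t}{5}} \sin{\left(6 t \right)} u\left(t\right)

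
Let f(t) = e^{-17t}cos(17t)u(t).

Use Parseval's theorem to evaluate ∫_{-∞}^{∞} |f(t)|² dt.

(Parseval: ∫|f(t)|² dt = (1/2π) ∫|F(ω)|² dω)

∫|f(t)|² dt = \frac{3}{136}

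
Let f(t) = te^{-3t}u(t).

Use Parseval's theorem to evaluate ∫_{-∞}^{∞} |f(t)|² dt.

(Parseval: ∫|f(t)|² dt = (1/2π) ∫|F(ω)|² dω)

∫|f(t)|² dt = \frac{1}{108}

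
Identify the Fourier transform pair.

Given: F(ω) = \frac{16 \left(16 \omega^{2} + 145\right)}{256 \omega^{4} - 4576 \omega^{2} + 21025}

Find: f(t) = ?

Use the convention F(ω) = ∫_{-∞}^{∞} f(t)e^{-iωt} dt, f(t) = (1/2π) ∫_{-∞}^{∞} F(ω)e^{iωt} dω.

f(t) = 2 e^{- \frac{\left|{t}\right|}{4}} \cos{\left(3 t \right)}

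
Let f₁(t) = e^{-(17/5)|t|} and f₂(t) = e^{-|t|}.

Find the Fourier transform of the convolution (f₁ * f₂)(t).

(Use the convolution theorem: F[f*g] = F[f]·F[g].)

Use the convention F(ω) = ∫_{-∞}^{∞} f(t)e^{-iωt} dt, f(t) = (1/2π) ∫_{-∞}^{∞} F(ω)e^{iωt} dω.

F[f₁*f₂](ω) = \frac{340}{\left(\omega^{2} + 1\right) \left(25 \omega^{2} + 289\right)}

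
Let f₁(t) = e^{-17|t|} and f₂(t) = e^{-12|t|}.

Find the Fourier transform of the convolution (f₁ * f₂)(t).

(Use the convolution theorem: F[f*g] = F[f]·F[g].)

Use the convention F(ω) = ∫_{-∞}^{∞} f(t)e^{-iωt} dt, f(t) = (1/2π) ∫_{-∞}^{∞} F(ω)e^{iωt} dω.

F[f₁*f₂](ω) = \frac{816}{\left(\omega^{2} + 144\right) \left(\omega^{2} + 289\right)}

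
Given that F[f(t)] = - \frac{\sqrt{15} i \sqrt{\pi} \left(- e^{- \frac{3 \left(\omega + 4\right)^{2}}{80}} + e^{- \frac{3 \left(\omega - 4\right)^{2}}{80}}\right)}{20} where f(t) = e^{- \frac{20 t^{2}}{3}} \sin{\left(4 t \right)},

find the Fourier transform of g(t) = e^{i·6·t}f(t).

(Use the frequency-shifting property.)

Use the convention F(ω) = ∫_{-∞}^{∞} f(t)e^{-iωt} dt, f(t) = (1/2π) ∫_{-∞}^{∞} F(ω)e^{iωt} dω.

F[g](ω) = \frac{\sqrt{15} i \sqrt{\pi} \left(e^{\frac{3 \omega}{20} + \frac{15}{4}} - e^{\frac{3 \omega}{4} + \frac{3}{20}}\right) e^{- \frac{3 \omega^{2}}{80} - \frac{39}{10}}}{20}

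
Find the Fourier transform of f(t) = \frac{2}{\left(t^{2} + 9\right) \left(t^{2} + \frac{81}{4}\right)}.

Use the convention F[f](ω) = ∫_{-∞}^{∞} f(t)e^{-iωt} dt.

F(ω) = \frac{8 \pi e^{- 3 \left|{\omega}\right|}}{135} - \frac{16 \pi e^{- \frac{9 \left|{\omega}\right|}{2}}}{405}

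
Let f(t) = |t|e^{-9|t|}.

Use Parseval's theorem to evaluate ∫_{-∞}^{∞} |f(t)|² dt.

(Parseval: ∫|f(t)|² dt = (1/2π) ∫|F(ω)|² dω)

∫|f(t)|² dt = \frac{1}{1458}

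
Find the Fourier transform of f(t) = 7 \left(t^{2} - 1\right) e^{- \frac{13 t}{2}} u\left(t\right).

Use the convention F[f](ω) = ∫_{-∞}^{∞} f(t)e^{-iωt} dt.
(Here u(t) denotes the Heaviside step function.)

F(ω) = \frac{14 \left(16 i \omega - \left(2 i \omega + 13\right)^{3} + 104\right)}{\left(2 i \omega + 13\right)^{4}}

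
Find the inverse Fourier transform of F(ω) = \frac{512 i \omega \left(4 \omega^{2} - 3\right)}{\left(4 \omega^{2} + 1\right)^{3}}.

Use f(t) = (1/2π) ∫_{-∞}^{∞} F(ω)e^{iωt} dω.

f(t) = 8 t e^{- \frac{\left|{t}\right|}{2}} \left|{t}\right|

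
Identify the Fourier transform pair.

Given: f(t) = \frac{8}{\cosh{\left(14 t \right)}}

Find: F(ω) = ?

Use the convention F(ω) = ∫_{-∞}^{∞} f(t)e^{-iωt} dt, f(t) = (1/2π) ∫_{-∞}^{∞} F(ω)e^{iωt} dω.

F(ω) = \frac{4 \pi}{7 \cosh{\left(\frac{\pi \omega}{28} \right)}}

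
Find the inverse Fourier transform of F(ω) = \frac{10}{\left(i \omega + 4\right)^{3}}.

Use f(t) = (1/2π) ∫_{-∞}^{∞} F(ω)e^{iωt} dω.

f(t) = 5 t^{2} e^{- 4 t} u\left(t\right)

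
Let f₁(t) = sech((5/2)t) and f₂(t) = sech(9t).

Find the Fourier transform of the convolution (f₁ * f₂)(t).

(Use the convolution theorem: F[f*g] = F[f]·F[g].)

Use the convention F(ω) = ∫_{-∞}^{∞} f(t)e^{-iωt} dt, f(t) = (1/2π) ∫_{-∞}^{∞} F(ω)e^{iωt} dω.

F[f₁*f₂](ω) = \frac{2 \pi^{2}}{45 \cosh{\left(\frac{\pi \omega}{18} \right)} \cosh{\left(\frac{\pi \omega}{5} \right)}}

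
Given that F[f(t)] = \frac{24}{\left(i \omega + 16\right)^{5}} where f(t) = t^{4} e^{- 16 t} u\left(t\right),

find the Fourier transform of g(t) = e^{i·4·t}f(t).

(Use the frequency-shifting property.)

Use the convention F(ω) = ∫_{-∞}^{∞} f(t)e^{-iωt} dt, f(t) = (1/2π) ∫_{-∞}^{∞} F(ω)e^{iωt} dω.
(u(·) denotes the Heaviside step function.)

F[g](ω) = \frac{24}{\left(i \left(\omega - 4\right) + 16\right)^{5}}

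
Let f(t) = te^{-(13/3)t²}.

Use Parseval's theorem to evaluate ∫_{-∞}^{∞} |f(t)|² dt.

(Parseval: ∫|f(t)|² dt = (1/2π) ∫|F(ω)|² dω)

∫|f(t)|² dt = \frac{3 \sqrt{78} \sqrt{\pi}}{1352}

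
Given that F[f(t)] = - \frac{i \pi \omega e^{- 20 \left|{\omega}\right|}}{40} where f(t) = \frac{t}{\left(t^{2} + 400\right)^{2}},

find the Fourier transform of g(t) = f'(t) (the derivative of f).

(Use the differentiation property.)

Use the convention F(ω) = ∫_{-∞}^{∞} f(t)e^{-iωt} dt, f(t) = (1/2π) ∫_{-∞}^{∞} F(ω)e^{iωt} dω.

F[g](ω) = \frac{\pi \omega^{2} e^{- 20 \left|{\omega}\right|}}{40}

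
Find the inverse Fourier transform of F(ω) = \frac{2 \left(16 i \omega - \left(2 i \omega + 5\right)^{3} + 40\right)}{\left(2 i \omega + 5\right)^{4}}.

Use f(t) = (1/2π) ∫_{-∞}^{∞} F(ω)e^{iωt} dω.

f(t) = \left(t^{2} - 1\right) e^{- \frac{5 t}{2}} u\left(t\right)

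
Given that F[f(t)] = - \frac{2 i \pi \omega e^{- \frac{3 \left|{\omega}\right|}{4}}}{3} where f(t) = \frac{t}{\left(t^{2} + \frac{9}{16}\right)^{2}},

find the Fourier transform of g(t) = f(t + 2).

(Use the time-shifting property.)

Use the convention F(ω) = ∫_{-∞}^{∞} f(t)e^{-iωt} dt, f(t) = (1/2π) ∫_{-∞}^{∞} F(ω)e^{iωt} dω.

F[g](ω) = - \frac{2 i \pi \omega e^{2 i \omega - \frac{3 \left|{\omega}\right|}{4}}}{3}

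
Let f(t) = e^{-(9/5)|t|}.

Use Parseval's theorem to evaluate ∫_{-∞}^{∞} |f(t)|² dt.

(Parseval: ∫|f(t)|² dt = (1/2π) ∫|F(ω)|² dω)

∫|f(t)|² dt = \frac{5}{9}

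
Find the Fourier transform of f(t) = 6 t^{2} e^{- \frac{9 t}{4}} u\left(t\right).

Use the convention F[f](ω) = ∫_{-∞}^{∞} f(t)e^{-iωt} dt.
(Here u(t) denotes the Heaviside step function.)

F(ω) = \frac{768}{\left(4 i \omega + 9\right)^{3}}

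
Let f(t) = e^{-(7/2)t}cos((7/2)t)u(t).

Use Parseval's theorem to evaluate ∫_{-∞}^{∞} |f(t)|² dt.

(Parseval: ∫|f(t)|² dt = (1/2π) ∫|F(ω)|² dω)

∫|f(t)|² dt = \frac{3}{28}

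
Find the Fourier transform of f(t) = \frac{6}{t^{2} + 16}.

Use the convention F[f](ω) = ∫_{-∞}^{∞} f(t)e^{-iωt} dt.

F(ω) = \frac{3 \pi e^{- 4 \left|{\omega}\right|}}{2}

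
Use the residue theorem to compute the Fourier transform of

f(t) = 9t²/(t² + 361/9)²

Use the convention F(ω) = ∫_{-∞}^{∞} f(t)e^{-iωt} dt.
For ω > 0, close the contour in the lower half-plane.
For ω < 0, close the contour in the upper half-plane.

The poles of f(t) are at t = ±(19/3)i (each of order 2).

Let g(z) = f(z)e^{-iωz}; for large |z| the factor e^{-iωz} decays in the lower half-plane when ω > 0 and in the upper half-plane when ω < 0.

Case ω > 0 (lower half-plane, clockwise contour ⇒ F(ω) = -2πi·ΣRes):
  Res_{z = - \frac{19 i}{3}} g(z) = \frac{9 i \left(3 - 19 \omega\right) e^{- \frac{19 \omega}{3}}}{76} (pole of order 2)
  F(ω) = -2πi·ΣRes = \frac{9 \pi \left(3 - 19 \omega\right) e^{- \frac{19 \omega}{3}}}{38}

Case ω < 0 (upper half-plane, counterclockwise contour ⇒ F(ω) = +2πi·ΣRes):
  Res_{z = \frac{19 i}{3}} g(z) = \frac{9 i \left(- 19 \omega - 3\right) e^{\frac{19 \omega}{3}}}{76} (pole of order 2)
  F(ω) = 2πi·ΣRes = \frac{9 \pi \left(19 \omega + 3\right) e^{\frac{19 \omega}{3}}}{38}

Both cases combine into a single formula in |ω|:

F(ω) = \frac{9 \pi \left(3 - 19 \left|{\omega}\right|\right) e^{- \frac{19 \left|{\omega}\right|}{3}}}{38}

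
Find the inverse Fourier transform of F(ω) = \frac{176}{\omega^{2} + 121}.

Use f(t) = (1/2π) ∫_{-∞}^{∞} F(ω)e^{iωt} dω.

f(t) = 8 e^{- 11 \left|{t}\right|}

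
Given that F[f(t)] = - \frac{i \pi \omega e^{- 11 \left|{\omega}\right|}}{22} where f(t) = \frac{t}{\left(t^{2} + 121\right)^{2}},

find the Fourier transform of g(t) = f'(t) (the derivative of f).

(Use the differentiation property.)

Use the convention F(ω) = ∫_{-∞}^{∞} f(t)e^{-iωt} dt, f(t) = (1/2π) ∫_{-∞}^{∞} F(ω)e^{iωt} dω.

F[g](ω) = \frac{\pi \omega^{2} e^{- 11 \left|{\omega}\right|}}{22}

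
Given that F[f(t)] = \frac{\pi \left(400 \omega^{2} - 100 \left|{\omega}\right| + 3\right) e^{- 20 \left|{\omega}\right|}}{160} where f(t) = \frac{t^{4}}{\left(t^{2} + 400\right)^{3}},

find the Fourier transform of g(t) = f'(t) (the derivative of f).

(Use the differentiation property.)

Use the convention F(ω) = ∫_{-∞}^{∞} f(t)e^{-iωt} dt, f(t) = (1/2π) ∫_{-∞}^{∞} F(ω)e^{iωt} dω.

F[g](ω) = \frac{i \pi \omega \left(400 \omega^{2} - 100 \left|{\omega}\right| + 3\right) e^{- 20 \left|{\omega}\right|}}{160}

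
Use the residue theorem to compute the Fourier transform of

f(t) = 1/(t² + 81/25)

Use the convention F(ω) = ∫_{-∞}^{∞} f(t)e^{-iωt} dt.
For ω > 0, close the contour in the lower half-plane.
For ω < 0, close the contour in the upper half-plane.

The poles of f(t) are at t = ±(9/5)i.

Let g(z) = f(z)e^{-iωz}; for large |z| the factor e^{-iωz} decays in the lower half-plane when ω > 0 and in the upper half-plane when ω < 0.

Case ω > 0 (lower half-plane, clockwise contour ⇒ F(ω) = -2πi·ΣRes):
  Res_{z = - \frac{9 i}{5}} g(z) = \frac{5 i e^{- \frac{9 \omega}{5}}}{18}
  F(ω) = -2πi·ΣRes = \frac{5 \pi e^{- \frac{9 \omega}{5}}}{9}

Case ω < 0 (upper half-plane, counterclockwise contour ⇒ F(ω) = +2πi·ΣRes):
  Res_{z = \frac{9 i}{5}} g(z) = - \frac{5 i e^{\frac{9 \omega}{5}}}{18}
  F(ω) = 2πi·ΣRes = \frac{5 \pi e^{\frac{9 \omega}{5}}}{9}

Both cases combine into a single formula in |ω|:

F(ω) = \frac{5 \pi e^{- \frac{9 \left|{\omega}\right|}{5}}}{9}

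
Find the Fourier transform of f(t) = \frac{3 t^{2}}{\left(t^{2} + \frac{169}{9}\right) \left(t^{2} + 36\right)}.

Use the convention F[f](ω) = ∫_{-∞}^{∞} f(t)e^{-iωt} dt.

F(ω) = \frac{162 \pi e^{- 6 \left|{\omega}\right|}}{155} - \frac{117 \pi e^{- \frac{13 \left|{\omega}\right|}{3}}}{155}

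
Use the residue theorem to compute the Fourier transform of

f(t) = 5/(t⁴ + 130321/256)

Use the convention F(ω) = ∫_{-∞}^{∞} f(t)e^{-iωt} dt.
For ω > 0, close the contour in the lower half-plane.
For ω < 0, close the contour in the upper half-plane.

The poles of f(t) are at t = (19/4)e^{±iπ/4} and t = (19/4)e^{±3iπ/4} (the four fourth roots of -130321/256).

Let g(z) = f(z)e^{-iωz}; for large |z| the factor e^{-iωz} decays in the lower half-plane when ω > 0 and in the upper half-plane when ω < 0.

Case ω > 0 (lower half-plane, clockwise contour ⇒ F(ω) = -2πi·ΣRes):
  Res_{z = - \frac{19 \sqrt{2}}{8} - \frac{19 \sqrt{2} i}{8}} g(z) = \frac{40 \sqrt{2} \left(1 + i\right) e^{\frac{19 \sqrt{2} \omega \left(-1 + i\right)}{8}}}{6859}
  Res_{z = \frac{19 \sqrt{2}}{8} - \frac{19 \sqrt{2} i}{8}} g(z) = \frac{40 \sqrt{2} \left(-1 + i\right) e^{- \frac{19 \sqrt{2} \omega \left(1 + i\right)}{8}}}{6859}
  F(ω) = -2πi·ΣRes = \frac{80 \sqrt{2} \pi \left(\left(1 - i\right) e^{\frac{19 \sqrt{2} i \omega}{4}} + 1 + i\right) e^{- \frac{19 \sqrt{2} \omega \left(1 + i\right)}{8}}}{6859} = \frac{320 \pi e^{- \frac{19 \sqrt{2} \omega}{8}} \sin{\left(\frac{19 \sqrt{2} \omega}{8} + \frac{\pi}{4} \right)}}{6859}

Case ω < 0 (upper half-plane, counterclockwise contour ⇒ F(ω) = +2πi·ΣRes):
  Res_{z = \frac{19 \sqrt{2}}{8} + \frac{19 \sqrt{2} i}{8}} g(z) = - \frac{40 \sqrt{2} \left(1 + i\right) e^{\frac{19 \sqrt{2} \omega \left(1 - i\right)}{8}}}{6859}
  Res_{z = - \frac{19 \sqrt{2}}{8} + \frac{19 \sqrt{2} i}{8}} g(z) = \frac{40 \sqrt{2} \left(1 - i\right) e^{\frac{19 \sqrt{2} \omega \left(1 + i\right)}{8}}}{6859}
  F(ω) = 2πi·ΣRes = - \frac{80 \sqrt{2} i \pi \left(\left(1 + i\right) e^{\frac{19 \sqrt{2} \omega \left(1 - i\right)}{8}} - \left(1 - i\right) e^{\frac{19 \sqrt{2} \omega \left(1 + i\right)}{8}}\right)}{6859} = \frac{320 \pi e^{\frac{19 \sqrt{2} \omega}{8}} \cos{\left(\frac{19 \sqrt{2} \omega}{8} + \frac{\pi}{4} \right)}}{6859}

Both cases combine into a single formula in |ω|:

F(ω) = \frac{320 \pi e^{- \frac{19 \sqrt{2} \left|{\omega}\right|}{8}} \sin{\left(\frac{19 \sqrt{2} \left|{\omega}\right|}{8} + \frac{\pi}{4} \right)}}{6859}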